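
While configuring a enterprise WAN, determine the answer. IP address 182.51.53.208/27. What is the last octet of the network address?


Given: IP = 182.51.53.208, prefix = /27
Subnet mask = 255.255.255.224
Last octet of IP: 208
Last octet of mask: 224
Network last octet = 208 AND 224 = 192

192


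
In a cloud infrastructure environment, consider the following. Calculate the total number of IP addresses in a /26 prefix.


Given: CIDR prefix /26
Host bits = 32 - 26 = 6
Total addresses = 2^6 = 64

64


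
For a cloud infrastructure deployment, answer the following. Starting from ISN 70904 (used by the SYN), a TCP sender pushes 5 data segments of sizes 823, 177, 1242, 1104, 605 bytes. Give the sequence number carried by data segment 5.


The SYN occupies sequence number ISN = 70904, so the first data byte is ISN + 1 = 70905.
SEQ of data segment i = (ISN + 1) + sum of payload sizes of segments 1..i-1.
Segment 1: SEQ = 70905, payload = 823 bytes
Segment 2: SEQ = 71728, payload = 177 bytes
Segment 3: SEQ = 71905, payload = 1242 bytes
Segment 4: SEQ = 73147, payload = 1104 bytes
Segment 5: SEQ = 74251, payload = 605 bytes
SEQ of segment 5 = 70905 + 823 + 177 + 1242 + 1104 = 74251

74251


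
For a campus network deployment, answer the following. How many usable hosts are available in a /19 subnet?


Given: subnet mask /19
Host bits = 32 - 19 = 13
Total addresses = 2^13 = 8192
Usable hosts = 8192 - 2 (network + broadcast) = 8190

8190


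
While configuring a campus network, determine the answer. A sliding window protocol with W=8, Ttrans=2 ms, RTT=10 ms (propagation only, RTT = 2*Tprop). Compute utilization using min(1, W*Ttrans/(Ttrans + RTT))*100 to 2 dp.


Given: W = 8, Ttrans = 2 ms, RTT = 10 ms (= 2 * Tprop, Tprop = 5 ms)
Cycle time = Ttrans + RTT = 2 + 10 = 12 ms (first packet sent until its ACK returns)
W * Ttrans = 8 * 2 = 16 ms of sending per cycle
W * Ttrans / (Ttrans + RTT) = 16 / 12 = 1.333333
U = min(1, 1.333333) = 1.000000
U% = 100.00%

100.00


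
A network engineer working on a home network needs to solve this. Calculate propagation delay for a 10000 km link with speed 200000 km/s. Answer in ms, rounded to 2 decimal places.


Given: distance = 10000 km, speed = 200000 km/s
Delay = distance / speed = 10000 / 200000 seconds
Delay in ms = 10000 * 1000 / 200000
Delay = 50.0000 ms
Rounded to 2 dp = 50.00 ms

50.00


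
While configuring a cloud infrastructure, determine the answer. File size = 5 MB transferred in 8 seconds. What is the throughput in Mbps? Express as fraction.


Given: file = 5 MB, time = 8 s
File in Mb = 5 * 8 = 40 Mb
Throughput = 40 / 8 Mbps
Throughput = 5 Mbps

5


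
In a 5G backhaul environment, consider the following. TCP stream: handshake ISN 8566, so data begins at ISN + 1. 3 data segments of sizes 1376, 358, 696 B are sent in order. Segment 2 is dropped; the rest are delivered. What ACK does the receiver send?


SYN uses sequence number 8566; first data byte = ISN + 1 = 8567.
Segment 1: SEQ = 8567, len = 1376 B, covers [8567, 9942]
Segment 2: SEQ = 9943, len = 358 B, covers [9943, 10300] [LOST]
Segment 3: SEQ = 10301, len = 696 B, covers [10301, 10996]
In-order data received: bytes [8567, 9942] (segments 1..1).
Segment 2 missing -> gap begins at byte 9943; later segments buffered out of order.
Cumulative ACK = next expected in-order byte = 8567 + 1376 = 9943

9943


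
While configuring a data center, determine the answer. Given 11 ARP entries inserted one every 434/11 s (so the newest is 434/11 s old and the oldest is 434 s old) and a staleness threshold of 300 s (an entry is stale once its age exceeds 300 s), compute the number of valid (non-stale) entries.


Ages are k * 434/11 s for k = 1..11 (spacing = 39.4545 s).
Entry k is valid iff k * 434/11 <= 300 iff k <= 11 * 300 / 434 = 7.6037
n_valid = floor(7.6037) = 7
(n_stale = 11 - 7 = 4)

7


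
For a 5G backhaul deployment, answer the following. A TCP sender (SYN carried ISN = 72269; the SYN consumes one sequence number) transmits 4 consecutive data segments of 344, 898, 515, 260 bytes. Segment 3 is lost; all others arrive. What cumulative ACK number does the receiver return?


SYN uses sequence number 72269; first data byte = ISN + 1 = 72270.
Segment 1: SEQ = 72270, len = 344 B, covers [72270, 72613]
Segment 2: SEQ = 72614, len = 898 B, covers [72614, 73511]
Segment 3: SEQ = 73512, len = 515 B, covers [73512, 74026] [LOST]
Segment 4: SEQ = 74027, len = 260 B, covers [74027, 74286]
In-order data received: bytes [72270, 73511] (segments 1..2).
Segment 3 missing -> gap begins at byte 73512; later segments buffered out of order.
Cumulative ACK = next expected in-order byte = 72270 + 344 + 898 = 73512

73512


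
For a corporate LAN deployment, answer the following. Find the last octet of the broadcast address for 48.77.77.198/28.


Given: IP = 48.77.77.198, prefix = /28
Host bits = 32 - 28 = 4
Network last octet = 198 AND mask = 192
Host part size = 2^4 - 1 = 15
Broadcast last octet = 192 OR 15 = 207

207


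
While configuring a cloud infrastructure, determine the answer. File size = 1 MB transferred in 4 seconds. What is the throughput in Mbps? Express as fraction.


Given: file = 1 MB, time = 4 s
File in Mb = 1 * 8 = 8 Mb
Throughput = 8 / 4 Mbps
Throughput = 2 Mbps

2


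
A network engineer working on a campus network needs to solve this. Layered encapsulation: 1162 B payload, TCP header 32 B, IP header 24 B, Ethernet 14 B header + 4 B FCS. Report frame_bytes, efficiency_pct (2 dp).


TCP segment = 1162 + 32 = 1194 B
IP packet = 1194 + 24 = 1218 B
Ethernet frame = 1218 + 14 + 4 = 1236 B
Efficiency = app / frame = 1162 / 1236 = 0.940129 = 94.0129% -> 94.01% (2 dp)

1236, 94.01


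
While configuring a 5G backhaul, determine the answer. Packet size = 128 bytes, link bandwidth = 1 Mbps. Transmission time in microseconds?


Given: packet = 128 bytes, bandwidth = 1 Mbps
Packet in bits = 128 * 8 = 1024 bits
Bandwidth = 1 * 10^6 = 1000000 bps
Time = 1024 / 1000000 seconds
Time in us = 1024 * 10^6 / 1000000 = 1024

1024


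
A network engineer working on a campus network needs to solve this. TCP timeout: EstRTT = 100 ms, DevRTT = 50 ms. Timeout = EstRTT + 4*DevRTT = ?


Given: EstRTT = 100 ms, DevRTT = 50 ms
Timeout = EstRTT + 4 * DevRTT
4 * DevRTT = 4 * 50 = 200
Timeout = 100 + 200 = 300 ms

300


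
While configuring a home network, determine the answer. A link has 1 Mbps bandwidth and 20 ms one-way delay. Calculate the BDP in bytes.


Given: bandwidth = 1 Mbps, delay = 20 ms
BDP in bits = 1 * 10^6 * 20 / 1000
BDP in bits = 20000
BDP in bytes = 20000 / 8 = 2500

2500


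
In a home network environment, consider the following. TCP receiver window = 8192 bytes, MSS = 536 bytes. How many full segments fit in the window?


Given: RWND = 8192 bytes, MSS = 536 bytes
Full segments = floor(RWND / MSS)
Full segments = floor(8192 / 536)
Full segments = floor(15.2836) = 15

15


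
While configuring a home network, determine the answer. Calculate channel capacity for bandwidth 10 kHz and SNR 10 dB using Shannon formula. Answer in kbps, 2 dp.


Given: B = 10 kHz, SNR = 10 dB
SNR linear = 10^(10/10) = 10
1 + SNR = 11
log2(11) = 3.4594316186
C = 10 * 1000 * 3.4594316186 = 34594.3162 bps
C = 34.594316 kbps -> 34.59 kbps (2 dp)

34.59


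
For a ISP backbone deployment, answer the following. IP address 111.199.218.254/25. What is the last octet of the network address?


Given: IP = 111.199.218.254, prefix = /25
Subnet mask = 255.255.255.128
Last octet of IP: 254
Last octet of mask: 128
Network last octet = 254 AND 128 = 128

128


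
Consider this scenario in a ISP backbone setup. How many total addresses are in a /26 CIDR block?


Given: CIDR prefix /26
Host bits = 32 - 26 = 6
Total addresses = 2^6 = 64

64


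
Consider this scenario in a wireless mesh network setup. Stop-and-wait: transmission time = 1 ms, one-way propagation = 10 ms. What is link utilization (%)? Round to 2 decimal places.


Given: Ttrans = 1 ms, Tprop = 10 ms
RTT = 2 * Tprop = 2 * 10 = 20 ms
U = Ttrans / (Ttrans + RTT)
U = 1 / (1 + 20)
U = 1 / 21 = 0.047619
U% = 4.76%

4.76


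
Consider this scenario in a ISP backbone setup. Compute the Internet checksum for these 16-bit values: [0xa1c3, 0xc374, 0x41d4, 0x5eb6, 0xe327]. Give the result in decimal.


Given words: [0xa1c3, 0xc374, 0x41d4, 0x5eb6, 0xe327]
Step 1: Sum all words
Raw sum = 41411 + 50036 + 16852 + 24246 + 58151 = 190696
Step 2: Fold carry: (59624 + 2) = 59626
One's complement = ~59626 & 0xFFFF = 5909

5909


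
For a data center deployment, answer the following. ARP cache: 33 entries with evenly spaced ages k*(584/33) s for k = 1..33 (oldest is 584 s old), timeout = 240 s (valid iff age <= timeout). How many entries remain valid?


Ages are k * 584/33 s for k = 1..33 (spacing = 17.6970 s).
Entry k is valid iff k * 584/33 <= 240 iff k <= 33 * 240 / 584 = 13.5616
n_valid = floor(13.5616) = 13
(n_stale = 33 - 13 = 20)

13


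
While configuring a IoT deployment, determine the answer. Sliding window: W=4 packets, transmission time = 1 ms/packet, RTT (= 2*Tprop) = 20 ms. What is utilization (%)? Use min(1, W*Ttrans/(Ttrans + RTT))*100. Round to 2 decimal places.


Given: W = 4, Ttrans = 1 ms, RTT = 20 ms (= 2 * Tprop, Tprop = 10 ms)
Cycle time = Ttrans + RTT = 1 + 20 = 21 ms (first packet sent until its ACK returns)
W * Ttrans = 4 * 1 = 4 ms of sending per cycle
W * Ttrans / (Ttrans + RTT) = 4 / 21 = 0.190476
U = min(1, 0.190476) = 0.190476
U% = 19.05%

19.05


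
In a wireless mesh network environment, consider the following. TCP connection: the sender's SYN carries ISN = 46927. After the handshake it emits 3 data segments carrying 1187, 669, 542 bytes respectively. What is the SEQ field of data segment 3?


The SYN occupies sequence number ISN = 46927, so the first data byte is ISN + 1 = 46928.
SEQ of data segment i = (ISN + 1) + sum of payload sizes of segments 1..i-1.
Segment 1: SEQ = 46928, payload = 1187 bytes
Segment 2: SEQ = 48115, payload = 669 bytes
Segment 3: SEQ = 48784, payload = 542 bytes
SEQ of segment 3 = 46928 + 1187 + 669 = 48784

48784


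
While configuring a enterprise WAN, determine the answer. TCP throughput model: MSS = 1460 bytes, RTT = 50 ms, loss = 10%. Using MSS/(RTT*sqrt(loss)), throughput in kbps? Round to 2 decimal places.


Given: MSS = 1460 bytes, RTT = 50 ms, loss = 10%
RTT in seconds = 50 / 1000 = 0.05
Loss rate = 10% = 0.1
sqrt(loss) = sqrt(0.1) = 0.316227766017
Throughput (bytes/s) = 1460 / (0.05 * 0.316227766017) = 92338.5077
Throughput (kbps) = 92338.5077 * 8 / 1000 = 738.708061 -> 738.71 kbps (2 dp)

738.71


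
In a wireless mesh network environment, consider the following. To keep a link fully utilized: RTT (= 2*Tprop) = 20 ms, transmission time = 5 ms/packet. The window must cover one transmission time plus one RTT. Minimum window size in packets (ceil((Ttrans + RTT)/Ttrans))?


Given: Ttrans = 5 ms, RTT = 20 ms (= 2 * Tprop, Tprop = 10 ms)
Time until first ACK returns = Ttrans + RTT = 5 + 20 = 25 ms
Need W * Ttrans >= Ttrans + RTT  ->  W >= (Ttrans + RTT) / Ttrans
(Ttrans + RTT) / Ttrans = 25 / 5 = 5
W_min = ceil(5) = 5

5


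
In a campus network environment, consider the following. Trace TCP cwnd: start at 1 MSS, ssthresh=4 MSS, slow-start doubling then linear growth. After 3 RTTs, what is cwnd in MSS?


RTT 0: cwnd = 1 MSS (initial)
RTT 1: cwnd = 2 MSS (slow start, doubled)
RTT 2: cwnd = 4 MSS (slow start, doubled)
RTT 3: cwnd = 5 MSS (congestion avoidance, +1)

5


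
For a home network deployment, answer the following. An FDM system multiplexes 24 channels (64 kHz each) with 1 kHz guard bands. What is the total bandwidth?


Given: 24 channels, 64 kHz each, guard = 1 kHz
Channel bandwidth = 24 * 64 = 1536 kHz
Guard bands = 23 gaps * 1 kHz = 23 kHz
Total = 1536 + 23 = 1559 kHz

1559


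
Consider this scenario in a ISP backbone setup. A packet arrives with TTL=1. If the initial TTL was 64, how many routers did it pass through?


Given: initial TTL = 64, received TTL = 1
Hops = initial TTL - received TTL
Hops = 64 - 1 = 63

63


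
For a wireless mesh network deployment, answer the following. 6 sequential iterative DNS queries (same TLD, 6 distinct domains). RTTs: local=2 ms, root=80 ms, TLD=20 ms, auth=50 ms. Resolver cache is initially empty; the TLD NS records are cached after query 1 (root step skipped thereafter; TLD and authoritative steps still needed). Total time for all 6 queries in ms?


Lookup 1 (cold cache): local + root + TLD + auth = 2 + 80 + 20 + 50 = 152 ms
Lookups 2..6 (TLD NS cached -> skip root; new domain -> still ask TLD and auth): local + TLD + auth = 2 + 20 + 50 = 72 ms each
Remaining 5 lookups: 5 * 72 = 360 ms
Total = 152 + 360 = 512 ms

512


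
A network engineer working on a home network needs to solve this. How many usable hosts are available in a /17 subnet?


Given: subnet mask /17
Host bits = 32 - 17 = 15
Total addresses = 2^15 = 32768
Usable hosts = 32768 - 2 (network + broadcast) = 32766

32766


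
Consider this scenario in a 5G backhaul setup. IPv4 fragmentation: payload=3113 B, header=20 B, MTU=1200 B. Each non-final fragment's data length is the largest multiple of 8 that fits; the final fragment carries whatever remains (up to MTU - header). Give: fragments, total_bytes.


Max data per non-final fragment = floor((MTU - header)/8)*8 = floor((1200 - 20)/8)*8 = floor(1180/8)*8 = 1176 B
Final fragment needs no 8-byte alignment: it can carry up to MTU - header = 1180 B
Non-final fragments needed = ceil((payload - 1180) / 1176) = ceil(1933/1176) = ceil(1.6437) = 2
Number of fragments = 2 + 1 = 3
Fragment sizes (data): 2 * 1176 B + 761 B (last, 761 <= 1180 OK)
Total bytes sent = payload + n_frags * header = 3113 + 3*20 = 3113 + 60 = 3173 B

3, 3173


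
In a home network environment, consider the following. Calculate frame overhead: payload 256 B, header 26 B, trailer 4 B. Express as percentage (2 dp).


Given: payload = 256 B, header = 26 B, trailer = 4 B
Overhead bytes = header + trailer = 26 + 4 = 30
Total frame = payload + overhead = 256 + 30 = 286
Overhead % = 30 / 286 * 100 = 10.4895% -> 10.49% (2 dp)

10.49


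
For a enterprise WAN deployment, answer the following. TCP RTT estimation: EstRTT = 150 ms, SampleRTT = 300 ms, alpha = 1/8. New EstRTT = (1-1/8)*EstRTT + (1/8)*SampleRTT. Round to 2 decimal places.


Given: EstRTT = 150 ms, SampleRTT = 300 ms, alpha = 1/8
New EstRTT = (1 - alpha) * EstRTT + alpha * SampleRTT
(7/8) * 150 = 131.25
(1/8) * 300 = 37.5
New EstRTT = 131.25 + 37.5 = 168.75 ms -> 168.75 ms (2 dp)

168.75


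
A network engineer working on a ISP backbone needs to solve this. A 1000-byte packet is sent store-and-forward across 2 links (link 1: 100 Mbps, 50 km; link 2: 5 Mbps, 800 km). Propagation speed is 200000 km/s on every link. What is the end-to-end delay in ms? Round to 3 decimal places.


Packet = 1000 bytes = 8000 bits. Store-and-forward: sum (t_trans + t_prop) per link.
Link 1: t_trans = 8000/(100*10^6) s = 0.0800 ms; t_prop = 50/200000 s = 0.2500 ms; subtotal = 0.3300 ms
Link 2: t_trans = 8000/(5*10^6) s = 1.6000 ms; t_prop = 800/200000 s = 4.0000 ms; subtotal = 5.6000 ms
End-to-end = 0.3300 + 5.6000 = 5.9300 ms -> 5.930 ms (3 dp)

5.930


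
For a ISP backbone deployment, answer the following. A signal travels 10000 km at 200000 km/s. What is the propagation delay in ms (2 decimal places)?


Given: distance = 10000 km, speed = 200000 km/s
Delay = distance / speed = 10000 / 200000 seconds
Delay in ms = 10000 * 1000 / 200000
Delay = 50.0000 ms
Rounded to 2 dp = 50.00 ms

50.00


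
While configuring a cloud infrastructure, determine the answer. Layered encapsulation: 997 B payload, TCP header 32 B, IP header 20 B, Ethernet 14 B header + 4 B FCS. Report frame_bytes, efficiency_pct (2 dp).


TCP segment = 997 + 32 = 1029 B
IP packet = 1029 + 20 = 1049 B
Ethernet frame = 1049 + 14 + 4 = 1067 B
Efficiency = app / frame = 997 / 1067 = 0.934396 = 93.4396% -> 93.44% (2 dp)

1067, 93.44


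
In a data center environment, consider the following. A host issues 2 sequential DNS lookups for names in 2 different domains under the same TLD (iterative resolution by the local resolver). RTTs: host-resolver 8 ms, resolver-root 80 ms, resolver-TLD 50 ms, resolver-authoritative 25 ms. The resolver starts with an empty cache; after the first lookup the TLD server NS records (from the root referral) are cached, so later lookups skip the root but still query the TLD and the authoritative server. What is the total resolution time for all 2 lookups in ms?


Lookup 1 (cold cache): local + root + TLD + auth = 8 + 80 + 50 + 25 = 163 ms
Lookups 2..2 (TLD NS cached -> skip root; new domain -> still ask TLD and auth): local + TLD + auth = 8 + 50 + 25 = 83 ms each
Remaining 1 lookups: 1 * 83 = 83 ms
Total = 163 + 83 = 246 ms

246


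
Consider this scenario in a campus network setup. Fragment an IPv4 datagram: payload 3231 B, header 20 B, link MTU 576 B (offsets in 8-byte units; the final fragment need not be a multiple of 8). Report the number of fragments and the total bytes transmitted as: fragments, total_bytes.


Max data per non-final fragment = floor((MTU - header)/8)*8 = floor((576 - 20)/8)*8 = floor(556/8)*8 = 552 B
Final fragment needs no 8-byte alignment: it can carry up to MTU - header = 556 B
Non-final fragments needed = ceil((payload - 556) / 552) = ceil(2675/552) = ceil(4.8460) = 5
Number of fragments = 5 + 1 = 6
Fragment sizes (data): 5 * 552 B + 471 B (last, 471 <= 556 OK)
Total bytes sent = payload + n_frags * header = 3231 + 6*20 = 3231 + 120 = 3351 B

6, 3351


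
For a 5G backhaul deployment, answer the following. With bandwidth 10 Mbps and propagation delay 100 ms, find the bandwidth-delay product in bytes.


Given: bandwidth = 10 Mbps, delay = 100 ms
BDP in bits = 10 * 10^6 * 100 / 1000
BDP in bits = 1000000
BDP in bytes = 1000000 / 8 = 125000

125000


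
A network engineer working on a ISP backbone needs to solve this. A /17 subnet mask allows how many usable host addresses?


Given: subnet mask /17
Host bits = 32 - 17 = 15
Total addresses = 2^15 = 32768
Usable hosts = 32768 - 2 (network + broadcast) = 32766

32766


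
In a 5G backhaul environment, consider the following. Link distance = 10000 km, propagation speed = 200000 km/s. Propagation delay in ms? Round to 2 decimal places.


Given: distance = 10000 km, speed = 200000 km/s
Delay = distance / speed = 10000 / 200000 seconds
Delay in ms = 10000 * 1000 / 200000
Delay = 50.0000 ms
Rounded to 2 dp = 50.00 ms

50.00


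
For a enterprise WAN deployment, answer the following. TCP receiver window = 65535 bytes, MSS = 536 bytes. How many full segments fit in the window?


Given: RWND = 65535 bytes, MSS = 536 bytes
Full segments = floor(RWND / MSS)
Full segments = floor(65535 / 536)
Full segments = floor(122.2668) = 122

122


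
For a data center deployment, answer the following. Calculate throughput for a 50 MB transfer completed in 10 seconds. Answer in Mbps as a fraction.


Given: file = 50 MB, time = 10 s
File in Mb = 50 * 8 = 400 Mb
Throughput = 400 / 10 Mbps
Throughput = 40 Mbps

40


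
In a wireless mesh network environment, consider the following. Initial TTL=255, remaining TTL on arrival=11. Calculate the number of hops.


Given: initial TTL = 255, received TTL = 11
Hops = initial TTL - received TTL
Hops = 255 - 11 = 244

244


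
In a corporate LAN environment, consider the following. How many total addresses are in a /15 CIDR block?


Given: CIDR prefix /15
Host bits = 32 - 15 = 17
Total addresses = 2^17 = 131072

131072


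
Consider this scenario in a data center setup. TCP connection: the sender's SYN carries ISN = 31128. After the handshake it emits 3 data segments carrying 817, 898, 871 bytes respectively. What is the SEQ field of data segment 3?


The SYN occupies sequence number ISN = 31128, so the first data byte is ISN + 1 = 31129.
SEQ of data segment i = (ISN + 1) + sum of payload sizes of segments 1..i-1.
Segment 1: SEQ = 31129, payload = 817 bytes
Segment 2: SEQ = 31946, payload = 898 bytes
Segment 3: SEQ = 32844, payload = 871 bytes
SEQ of segment 3 = 31129 + 817 + 898 = 32844

32844


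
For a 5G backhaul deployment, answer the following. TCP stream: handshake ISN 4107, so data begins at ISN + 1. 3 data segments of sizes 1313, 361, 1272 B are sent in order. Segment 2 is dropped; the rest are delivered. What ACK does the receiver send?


SYN uses sequence number 4107; first data byte = ISN + 1 = 4108.
Segment 1: SEQ = 4108, len = 1313 B, covers [4108, 5420]
Segment 2: SEQ = 5421, len = 361 B, covers [5421, 5781] [LOST]
Segment 3: SEQ = 5782, len = 1272 B, covers [5782, 7053]
In-order data received: bytes [4108, 5420] (segments 1..1).
Segment 2 missing -> gap begins at byte 5421; later segments buffered out of order.
Cumulative ACK = next expected in-order byte = 4108 + 1313 = 5421

5421


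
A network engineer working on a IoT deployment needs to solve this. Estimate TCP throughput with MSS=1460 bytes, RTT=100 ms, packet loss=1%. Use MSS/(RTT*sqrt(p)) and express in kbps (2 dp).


Given: MSS = 1460 bytes, RTT = 100 ms, loss = 1%
RTT in seconds = 100 / 1000 = 0.1
Loss rate = 1% = 0.01
sqrt(loss) = sqrt(0.01) = 0.1
Throughput (bytes/s) = 1460 / (0.1 * 0.1) = 146000.0000
Throughput (kbps) = 146000.0000 * 8 / 1000 = 1168.000000 -> 1168.00 kbps (2 dp)

1168.00


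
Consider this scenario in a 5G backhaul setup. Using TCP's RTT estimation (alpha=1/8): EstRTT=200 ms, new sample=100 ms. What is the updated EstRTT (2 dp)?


Given: EstRTT = 200 ms, SampleRTT = 100 ms, alpha = 1/8
New EstRTT = (1 - alpha) * EstRTT + alpha * SampleRTT
(7/8) * 200 = 175
(1/8) * 100 = 12.5
New EstRTT = 175 + 12.5 = 187.5 ms -> 187.50 ms (2 dp)

187.50


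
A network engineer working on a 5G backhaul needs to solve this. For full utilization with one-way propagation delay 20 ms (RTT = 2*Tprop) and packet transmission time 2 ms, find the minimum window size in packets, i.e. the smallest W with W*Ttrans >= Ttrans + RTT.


Given: Ttrans = 2 ms, RTT = 40 ms (= 2 * Tprop, Tprop = 20 ms)
Time until first ACK returns = Ttrans + RTT = 2 + 40 = 42 ms
Need W * Ttrans >= Ttrans + RTT  ->  W >= (Ttrans + RTT) / Ttrans
(Ttrans + RTT) / Ttrans = 42 / 2 = 21
W_min = ceil(21) = 21

21


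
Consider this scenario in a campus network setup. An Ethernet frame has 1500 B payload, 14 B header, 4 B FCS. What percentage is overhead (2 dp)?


Given: payload = 1500 B, header = 14 B, trailer = 4 B
Overhead bytes = header + trailer = 14 + 4 = 18
Total frame = payload + overhead = 1500 + 18 = 1518
Overhead % = 18 / 1518 * 100 = 1.1858% -> 1.19% (2 dp)

1.19


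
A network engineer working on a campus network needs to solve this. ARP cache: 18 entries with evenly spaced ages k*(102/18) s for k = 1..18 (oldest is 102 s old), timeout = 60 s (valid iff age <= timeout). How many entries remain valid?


Ages are k * 102/18 s for k = 1..18 (spacing = 5.6667 s).
Entry k is valid iff k * 102/18 <= 60 iff k <= 18 * 60 / 102 = 10.5882
n_valid = floor(10.5882) = 10
(n_stale = 18 - 10 = 8)

10


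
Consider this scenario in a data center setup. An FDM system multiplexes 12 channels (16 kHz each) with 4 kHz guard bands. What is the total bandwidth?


Given: 12 channels, 16 kHz each, guard = 4 kHz
Channel bandwidth = 12 * 16 = 192 kHz
Guard bands = 11 gaps * 4 kHz = 44 kHz
Total = 192 + 44 = 236 kHz

236


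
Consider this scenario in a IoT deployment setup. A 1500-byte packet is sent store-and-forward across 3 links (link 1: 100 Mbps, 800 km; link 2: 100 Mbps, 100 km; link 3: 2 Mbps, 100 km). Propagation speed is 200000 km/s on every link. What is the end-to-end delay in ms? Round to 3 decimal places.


Packet = 1500 bytes = 12000 bits. Store-and-forward: sum (t_trans + t_prop) per link.
Link 1: t_trans = 12000/(100*10^6) s = 0.1200 ms; t_prop = 800/200000 s = 4.0000 ms; subtotal = 4.1200 ms
Link 2: t_trans = 12000/(100*10^6) s = 0.1200 ms; t_prop = 100/200000 s = 0.5000 ms; subtotal = 0.6200 ms
Link 3: t_trans = 12000/(2*10^6) s = 6.0000 ms; t_prop = 100/200000 s = 0.5000 ms; subtotal = 6.5000 ms
End-to-end = 4.1200 + 0.6200 + 6.5000 = 11.2400 ms -> 11.240 ms (3 dp)

11.240


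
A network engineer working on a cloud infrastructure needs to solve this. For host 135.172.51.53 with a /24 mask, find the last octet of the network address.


Given: IP = 135.172.51.53, prefix = /24
Subnet mask = 255.255.255.0
Last octet of IP: 53
Last octet of mask: 0
Network last octet = 53 AND 0 = 0

0


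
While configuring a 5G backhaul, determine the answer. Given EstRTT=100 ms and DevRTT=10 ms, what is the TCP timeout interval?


Given: EstRTT = 100 ms, DevRTT = 10 ms
Timeout = EstRTT + 4 * DevRTT
4 * DevRTT = 4 * 10 = 40
Timeout = 100 + 40 = 140 ms

140


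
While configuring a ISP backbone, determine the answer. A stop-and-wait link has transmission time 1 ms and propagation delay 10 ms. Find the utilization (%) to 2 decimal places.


Given: Ttrans = 1 ms, Tprop = 10 ms
RTT = 2 * Tprop = 2 * 10 = 20 ms
U = Ttrans / (Ttrans + RTT)
U = 1 / (1 + 20)
U = 1 / 21 = 0.047619
U% = 4.76%

4.76


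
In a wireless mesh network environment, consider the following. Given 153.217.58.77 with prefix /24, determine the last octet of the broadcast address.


Given: IP = 153.217.58.77, prefix = /24
Host bits = 32 - 24 = 8
Network last octet = 77 AND mask = 0
Host part size = 2^8 - 1 = 255
Broadcast last octet = 0 OR 255 = 255

255


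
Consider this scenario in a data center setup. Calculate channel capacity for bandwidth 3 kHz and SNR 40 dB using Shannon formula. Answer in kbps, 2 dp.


Given: B = 3 kHz, SNR = 40 dB
SNR linear = 10^(40/10) = 10000
1 + SNR = 10001
log2(10001) = 13.2878566418
C = 3 * 1000 * 13.2878566418 = 39863.5699 bps
C = 39.863570 kbps -> 39.86 kbps (2 dp)

39.86


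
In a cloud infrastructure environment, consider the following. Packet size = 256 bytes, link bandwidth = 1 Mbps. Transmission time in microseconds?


Given: packet = 256 bytes, bandwidth = 1 Mbps
Packet in bits = 256 * 8 = 2048 bits
Bandwidth = 1 * 10^6 = 1000000 bps
Time = 2048 / 1000000 seconds
Time in us = 2048 * 10^6 / 1000000 = 2048

2048


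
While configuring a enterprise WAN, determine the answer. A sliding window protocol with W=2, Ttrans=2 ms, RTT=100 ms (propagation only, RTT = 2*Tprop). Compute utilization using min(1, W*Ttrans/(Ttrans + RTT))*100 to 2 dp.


Given: W = 2, Ttrans = 2 ms, RTT = 100 ms (= 2 * Tprop, Tprop = 50 ms)
Cycle time = Ttrans + RTT = 2 + 100 = 102 ms (first packet sent until its ACK returns)
W * Ttrans = 2 * 2 = 4 ms of sending per cycle
W * Ttrans / (Ttrans + RTT) = 4 / 102 = 0.039216
U = min(1, 0.039216) = 0.039216
U% = 3.92%

3.92


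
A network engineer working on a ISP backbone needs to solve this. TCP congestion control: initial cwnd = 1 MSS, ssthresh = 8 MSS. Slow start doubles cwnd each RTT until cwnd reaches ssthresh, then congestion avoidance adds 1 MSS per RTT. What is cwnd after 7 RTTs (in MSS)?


RTT 0: cwnd = 1 MSS (initial)
RTT 1: cwnd = 2 MSS (slow start, doubled)
RTT 2: cwnd = 4 MSS (slow start, doubled)
RTT 3: cwnd = 8 MSS (slow start, doubled)
RTT 4: cwnd = 9 MSS (congestion avoidance, +1)
RTT 5: cwnd = 10 MSS (congestion avoidance, +1)
RTT 6: cwnd = 11 MSS (congestion avoidance, +1)
RTT 7: cwnd = 12 MSS (congestion avoidance, +1)

12


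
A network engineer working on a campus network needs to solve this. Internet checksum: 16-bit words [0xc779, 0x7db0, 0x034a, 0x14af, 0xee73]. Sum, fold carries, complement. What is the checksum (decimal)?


Given words: [0xc779, 0x7db0, 0x034a, 0x14af, 0xee73]
Step 1: Sum all words
Raw sum = 51065 + 32176 + 842 + 5295 + 61043 = 150421
Step 2: Fold carry: (19349 + 2) = 19351
One's complement = ~19351 & 0xFFFF = 46184

46184


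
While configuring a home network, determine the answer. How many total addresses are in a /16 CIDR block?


Given: CIDR prefix /16
Host bits = 32 - 16 = 16
Total addresses = 2^16 = 65536

65536


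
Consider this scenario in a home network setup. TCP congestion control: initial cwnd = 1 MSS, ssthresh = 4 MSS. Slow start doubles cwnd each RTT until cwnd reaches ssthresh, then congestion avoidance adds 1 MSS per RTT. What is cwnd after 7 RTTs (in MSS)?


RTT 0: cwnd = 1 MSS (initial)
RTT 1: cwnd = 2 MSS (slow start, doubled)
RTT 2: cwnd = 4 MSS (slow start, doubled)
RTT 3: cwnd = 5 MSS (congestion avoidance, +1)
RTT 4: cwnd = 6 MSS (congestion avoidance, +1)
RTT 5: cwnd = 7 MSS (congestion avoidance, +1)
RTT 6: cwnd = 8 MSS (congestion avoidance, +1)
RTT 7: cwnd = 9 MSS (congestion avoidance, +1)

9


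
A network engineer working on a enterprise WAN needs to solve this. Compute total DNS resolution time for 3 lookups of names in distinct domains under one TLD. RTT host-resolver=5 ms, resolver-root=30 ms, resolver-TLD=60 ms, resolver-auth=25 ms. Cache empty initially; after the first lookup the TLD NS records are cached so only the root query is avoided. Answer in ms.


Lookup 1 (cold cache): local + root + TLD + auth = 5 + 30 + 60 + 25 = 120 ms
Lookups 2..3 (TLD NS cached -> skip root; new domain -> still ask TLD and auth): local + TLD + auth = 5 + 60 + 25 = 90 ms each
Remaining 2 lookups: 2 * 90 = 180 ms
Total = 120 + 180 = 300 ms

300


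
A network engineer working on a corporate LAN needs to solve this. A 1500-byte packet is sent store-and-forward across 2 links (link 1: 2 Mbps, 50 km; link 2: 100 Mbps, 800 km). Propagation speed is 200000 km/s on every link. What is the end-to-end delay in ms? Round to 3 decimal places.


Packet = 1500 bytes = 12000 bits. Store-and-forward: sum (t_trans + t_prop) per link.
Link 1: t_trans = 12000/(2*10^6) s = 6.0000 ms; t_prop = 50/200000 s = 0.2500 ms; subtotal = 6.2500 ms
Link 2: t_trans = 12000/(100*10^6) s = 0.1200 ms; t_prop = 800/200000 s = 4.0000 ms; subtotal = 4.1200 ms
End-to-end = 6.2500 + 4.1200 = 10.3700 ms -> 10.370 ms (3 dp)

10.370


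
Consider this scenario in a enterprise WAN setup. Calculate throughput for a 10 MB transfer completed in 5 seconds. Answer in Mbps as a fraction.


Given: file = 10 MB, time = 5 s
File in Mb = 10 * 8 = 80 Mb
Throughput = 80 / 5 Mbps
Throughput = 16 Mbps

16


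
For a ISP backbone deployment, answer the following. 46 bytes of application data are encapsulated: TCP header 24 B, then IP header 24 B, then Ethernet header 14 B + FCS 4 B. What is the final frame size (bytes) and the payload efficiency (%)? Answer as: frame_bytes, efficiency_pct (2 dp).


TCP segment = 46 + 24 = 70 B
IP packet = 70 + 24 = 94 B
Ethernet frame = 94 + 14 + 4 = 112 B
Efficiency = app / frame = 46 / 112 = 0.410714 = 41.0714% -> 41.07% (2 dp)

112, 41.07


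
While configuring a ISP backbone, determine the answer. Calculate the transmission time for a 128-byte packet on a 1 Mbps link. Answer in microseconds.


Given: packet = 128 bytes, bandwidth = 1 Mbps
Packet in bits = 128 * 8 = 1024 bits
Bandwidth = 1 * 10^6 = 1000000 bps
Time = 1024 / 1000000 seconds
Time in us = 1024 * 10^6 / 1000000 = 1024

1024


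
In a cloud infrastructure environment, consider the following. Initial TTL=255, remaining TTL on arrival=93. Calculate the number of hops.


Given: initial TTL = 255, received TTL = 93
Hops = initial TTL - received TTL
Hops = 255 - 93 = 162

162


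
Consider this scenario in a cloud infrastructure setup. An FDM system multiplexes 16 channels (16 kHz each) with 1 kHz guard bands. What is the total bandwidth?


Given: 16 channels, 16 kHz each, guard = 1 kHz
Channel bandwidth = 16 * 16 = 256 kHz
Guard bands = 15 gaps * 1 kHz = 15 kHz
Total = 256 + 15 = 271 kHz

271


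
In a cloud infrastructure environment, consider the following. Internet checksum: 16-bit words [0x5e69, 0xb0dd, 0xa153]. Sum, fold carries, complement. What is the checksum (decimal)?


Given words: [0x5e69, 0xb0dd, 0xa153]
Step 1: Sum all words
Raw sum = 24169 + 45277 + 41299 = 110745
Step 2: Fold carry: (45209 + 1) = 45210
One's complement = ~45210 & 0xFFFF = 20325

20325


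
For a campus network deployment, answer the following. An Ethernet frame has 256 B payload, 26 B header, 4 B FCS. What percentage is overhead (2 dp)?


Given: payload = 256 B, header = 26 B, trailer = 4 B
Overhead bytes = header + trailer = 26 + 4 = 30
Total frame = payload + overhead = 256 + 30 = 286
Overhead % = 30 / 286 * 100 = 10.4895% -> 10.49% (2 dp)

10.49


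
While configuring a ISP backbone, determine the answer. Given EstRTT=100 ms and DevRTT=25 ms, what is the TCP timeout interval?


Given: EstRTT = 100 ms, DevRTT = 25 ms
Timeout = EstRTT + 4 * DevRTT
4 * DevRTT = 4 * 25 = 100
Timeout = 100 + 100 = 200 ms

200


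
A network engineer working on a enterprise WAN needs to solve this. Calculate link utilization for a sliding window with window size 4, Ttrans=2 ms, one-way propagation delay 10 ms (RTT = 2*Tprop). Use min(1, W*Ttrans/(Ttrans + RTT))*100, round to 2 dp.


Given: W = 4, Ttrans = 2 ms, RTT = 20 ms (= 2 * Tprop, Tprop = 10 ms)
Cycle time = Ttrans + RTT = 2 + 20 = 22 ms (first packet sent until its ACK returns)
W * Ttrans = 4 * 2 = 8 ms of sending per cycle
W * Ttrans / (Ttrans + RTT) = 8 / 22 = 0.363636
U = min(1, 0.363636) = 0.363636
U% = 36.36%

36.36


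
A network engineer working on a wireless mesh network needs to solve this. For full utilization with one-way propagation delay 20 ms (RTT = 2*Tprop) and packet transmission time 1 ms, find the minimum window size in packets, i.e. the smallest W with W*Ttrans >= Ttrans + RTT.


Given: Ttrans = 1 ms, RTT = 40 ms (= 2 * Tprop, Tprop = 20 ms)
Time until first ACK returns = Ttrans + RTT = 1 + 40 = 41 ms
Need W * Ttrans >= Ttrans + RTT  ->  W >= (Ttrans + RTT) / Ttrans
(Ttrans + RTT) / Ttrans = 41 / 1 = 41
W_min = ceil(41) = 41

41


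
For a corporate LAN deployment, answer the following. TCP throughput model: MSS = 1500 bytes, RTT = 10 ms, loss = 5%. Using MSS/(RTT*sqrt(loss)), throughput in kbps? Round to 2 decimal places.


Given: MSS = 1500 bytes, RTT = 10 ms, loss = 5%
RTT in seconds = 10 / 1000 = 0.01
Loss rate = 5% = 0.05
sqrt(loss) = sqrt(0.05) = 0.223606797750
Throughput (bytes/s) = 1500 / (0.01 * 0.223606797750) = 670820.3932
Throughput (kbps) = 670820.3932 * 8 / 1000 = 5366.563146 -> 5366.56 kbps (2 dp)

5366.56


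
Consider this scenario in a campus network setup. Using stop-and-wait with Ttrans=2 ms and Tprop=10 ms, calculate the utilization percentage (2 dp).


Given: Ttrans = 2 ms, Tprop = 10 ms
RTT = 2 * Tprop = 2 * 10 = 20 ms
U = Ttrans / (Ttrans + RTT)
U = 2 / (2 + 20)
U = 2 / 22 = 0.090909
U% = 9.09%

9.09


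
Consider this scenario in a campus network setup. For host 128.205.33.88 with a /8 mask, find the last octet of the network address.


Given: IP = 128.205.33.88, prefix = /8
Subnet mask = 255.0.0.0
Last octet of IP: 88
Last octet of mask: 0
Network last octet = 88 AND 0 = 0

0


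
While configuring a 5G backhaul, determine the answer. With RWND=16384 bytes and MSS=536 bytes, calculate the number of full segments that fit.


Given: RWND = 16384 bytes, MSS = 536 bytes
Full segments = floor(RWND / MSS)
Full segments = floor(16384 / 536)
Full segments = floor(30.5672) = 30

30


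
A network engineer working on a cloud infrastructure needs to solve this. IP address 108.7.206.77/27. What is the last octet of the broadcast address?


Given: IP = 108.7.206.77, prefix = /27
Host bits = 32 - 27 = 5
Network last octet = 77 AND mask = 64
Host part size = 2^5 - 1 = 31
Broadcast last octet = 64 OR 31 = 95

95


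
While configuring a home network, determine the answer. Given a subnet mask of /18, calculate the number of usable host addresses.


Given: subnet mask /18
Host bits = 32 - 18 = 14
Total addresses = 2^14 = 16384
Usable hosts = 16384 - 2 (network + broadcast) = 16382

16382


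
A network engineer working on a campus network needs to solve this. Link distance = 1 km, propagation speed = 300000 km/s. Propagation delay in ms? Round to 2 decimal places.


Given: distance = 1 km, speed = 300000 km/s
Delay = distance / speed = 1 / 300000 seconds
Delay in ms = 1 * 1000 / 300000
Delay = 0.0033 ms
Rounded to 2 dp = 0.00 ms

0.00


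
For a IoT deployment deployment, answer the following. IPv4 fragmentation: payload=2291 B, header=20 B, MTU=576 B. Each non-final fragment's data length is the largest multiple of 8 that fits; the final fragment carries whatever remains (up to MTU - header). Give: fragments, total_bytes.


Max data per non-final fragment = floor((MTU - header)/8)*8 = floor((576 - 20)/8)*8 = floor(556/8)*8 = 552 B
Final fragment needs no 8-byte alignment: it can carry up to MTU - header = 556 B
Non-final fragments needed = ceil((payload - 556) / 552) = ceil(1735/552) = ceil(3.1431) = 4
Number of fragments = 4 + 1 = 5
Fragment sizes (data): 4 * 552 B + 83 B (last, 83 <= 556 OK)
Total bytes sent = payload + n_frags * header = 2291 + 5*20 = 2291 + 100 = 2391 B

5, 2391


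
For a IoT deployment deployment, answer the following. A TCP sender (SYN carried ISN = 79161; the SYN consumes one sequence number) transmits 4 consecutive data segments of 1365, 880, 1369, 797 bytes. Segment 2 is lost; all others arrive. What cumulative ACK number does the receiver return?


SYN uses sequence number 79161; first data byte = ISN + 1 = 79162.
Segment 1: SEQ = 79162, len = 1365 B, covers [79162, 80526]
Segment 2: SEQ = 80527, len = 880 B, covers [80527, 81406] [LOST]
Segment 3: SEQ = 81407, len = 1369 B, covers [81407, 82775]
Segment 4: SEQ = 82776, len = 797 B, covers [82776, 83572]
In-order data received: bytes [79162, 80526] (segments 1..1).
Segment 2 missing -> gap begins at byte 80527; later segments buffered out of order.
Cumulative ACK = next expected in-order byte = 79162 + 1365 = 80527

80527


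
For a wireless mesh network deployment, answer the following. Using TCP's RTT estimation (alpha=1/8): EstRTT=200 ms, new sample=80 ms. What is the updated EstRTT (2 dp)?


Given: EstRTT = 200 ms, SampleRTT = 80 ms, alpha = 1/8
New EstRTT = (1 - alpha) * EstRTT + alpha * SampleRTT
(7/8) * 200 = 175
(1/8) * 80 = 10
New EstRTT = 175 + 10 = 185 ms -> 185.00 ms (2 dp)

185.00


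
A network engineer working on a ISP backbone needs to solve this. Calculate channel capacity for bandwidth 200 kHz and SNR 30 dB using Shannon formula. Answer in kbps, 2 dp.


Given: B = 200 kHz, SNR = 30 dB
SNR linear = 10^(30/10) = 1000
1 + SNR = 1001
log2(1001) = 9.9672262588
C = 200 * 1000 * 9.9672262588 = 1993445.2518 bps
C = 1993.445252 kbps -> 1993.45 kbps (2 dp)

1993.45


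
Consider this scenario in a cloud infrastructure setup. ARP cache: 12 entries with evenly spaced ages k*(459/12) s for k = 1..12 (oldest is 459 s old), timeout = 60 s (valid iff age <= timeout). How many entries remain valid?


Ages are k * 459/12 s for k = 1..12 (spacing = 38.2500 s).
Entry k is valid iff k * 459/12 <= 60 iff k <= 12 * 60 / 459 = 1.5686
n_valid = floor(1.5686) = 1
(n_stale = 12 - 1 = 11)

1


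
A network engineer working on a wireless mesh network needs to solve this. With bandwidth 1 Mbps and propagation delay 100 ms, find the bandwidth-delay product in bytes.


Given: bandwidth = 1 Mbps, delay = 100 ms
BDP in bits = 1 * 10^6 * 100 / 1000
BDP in bits = 100000
BDP in bytes = 100000 / 8 = 12500

12500


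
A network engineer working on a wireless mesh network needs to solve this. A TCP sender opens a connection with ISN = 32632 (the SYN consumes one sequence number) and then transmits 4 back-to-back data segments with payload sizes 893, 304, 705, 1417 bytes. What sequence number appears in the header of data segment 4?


The SYN occupies sequence number ISN = 32632, so the first data byte is ISN + 1 = 32633.
SEQ of data segment i = (ISN + 1) + sum of payload sizes of segments 1..i-1.
Segment 1: SEQ = 32633, payload = 893 bytes
Segment 2: SEQ = 33526, payload = 304 bytes
Segment 3: SEQ = 33830, payload = 705 bytes
Segment 4: SEQ = 34535, payload = 1417 bytes
SEQ of segment 4 = 32633 + 893 + 304 + 705 = 34535

34535


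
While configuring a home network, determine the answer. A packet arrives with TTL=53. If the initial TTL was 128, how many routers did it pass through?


Given: initial TTL = 128, received TTL = 53
Hops = initial TTL - received TTL
Hops = 128 - 53 = 75

75
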